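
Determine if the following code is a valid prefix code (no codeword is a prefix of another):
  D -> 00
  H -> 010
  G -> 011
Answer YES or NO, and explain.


Checking each pair (does one codeword prefix another?):
  D='00' vs H='010': no prefix
  D='00' vs G='011': no prefix
  H='010' vs D='00': no prefix
  H='010' vs G='011': no prefix
  G='011' vs D='00': no prefix
  G='011' vs H='010': no prefix
No violation found over all pairs.

YES -- this is a valid prefix code. No codeword is a prefix of any other codeword.


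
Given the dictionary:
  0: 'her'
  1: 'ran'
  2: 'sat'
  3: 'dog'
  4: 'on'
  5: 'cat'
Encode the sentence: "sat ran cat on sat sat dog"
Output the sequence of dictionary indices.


Look up each word in the dictionary:
  'sat' -> 2
  'ran' -> 1
  'cat' -> 5
  'on' -> 4
  'sat' -> 2
  'sat' -> 2
  'dog' -> 3

Encoded: [2, 1, 5, 4, 2, 2, 3]


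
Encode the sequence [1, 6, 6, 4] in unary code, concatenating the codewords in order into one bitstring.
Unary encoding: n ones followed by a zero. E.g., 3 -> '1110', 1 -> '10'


Encode each number as n ones followed by a terminating 0:
  1 -> 10 (2 bits)
  6 -> 1111110 (7 bits)
  6 -> 1111110 (7 bits)
  4 -> 11110 (5 bits)
Total length = 2 + 7 + 7 + 5 = 21 bits.

Unary([1, 6, 6, 4]) = 101111110111111011110 (21 bits)


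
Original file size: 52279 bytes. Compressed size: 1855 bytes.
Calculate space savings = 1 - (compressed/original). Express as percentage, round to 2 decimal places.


ratio = compressed/original = 1855/52279 = 0.035483
savings = 1 - ratio = 1 - 0.035483 = 0.964517
as a percentage: 0.964517 * 100 = 96.45%

Space savings = 1 - 1855/52279 = 96.45%


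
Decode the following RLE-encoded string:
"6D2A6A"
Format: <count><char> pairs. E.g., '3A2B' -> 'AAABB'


Expanding each <count><char> pair:
  6D -> 'DDDDDD'
  2A -> 'AA'
  6A -> 'AAAAAA'

Decoded = DDDDDDAAAAAAAA


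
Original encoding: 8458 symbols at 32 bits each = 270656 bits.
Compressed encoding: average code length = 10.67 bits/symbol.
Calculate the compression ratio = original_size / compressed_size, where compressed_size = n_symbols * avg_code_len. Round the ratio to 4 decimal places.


original_size = n_symbols * orig_bits = 8458 * 32 = 270656 bits
compressed_size = n_symbols * avg_code_len = 8458 * 10.67 = 90246.86 bits
ratio = original_size / compressed_size = 270656 / 90246.86 = 2.9991

Compression ratio = 2.9991


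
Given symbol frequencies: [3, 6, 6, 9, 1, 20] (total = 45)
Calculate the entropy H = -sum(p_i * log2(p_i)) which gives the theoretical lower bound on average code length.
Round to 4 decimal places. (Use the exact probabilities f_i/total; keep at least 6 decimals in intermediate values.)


Per-symbol terms -p_i * log2(p_i) with p_i = f_i/45:
  p = 3/45 = 0.066667: log2(p) = -3.906891, -p*log2(p) = 0.260459
  p = 6/45 = 0.133333: log2(p) = -2.906891, -p*log2(p) = 0.387585
  p = 6/45 = 0.133333: log2(p) = -2.906891, -p*log2(p) = 0.387585
  p = 9/45 = 0.200000: log2(p) = -2.321928, -p*log2(p) = 0.464386
  p = 1/45 = 0.022222: log2(p) = -5.491853, -p*log2(p) = 0.122041
  p = 20/45 = 0.444444: log2(p) = -1.169925, -p*log2(p) = 0.519967
H = 0.260459 + 0.387585 + 0.387585 + 0.464386 + 0.122041 + 0.519967 = 2.142023

H = 2.142 bits/symbol


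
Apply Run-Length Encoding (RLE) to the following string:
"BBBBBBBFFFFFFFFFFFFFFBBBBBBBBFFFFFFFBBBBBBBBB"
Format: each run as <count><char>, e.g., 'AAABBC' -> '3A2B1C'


Scanning runs left to right:
  i=0: run of 'B' x 7 -> '7B'
  i=7: run of 'F' x 14 -> '14F'
  i=21: run of 'B' x 8 -> '8B'
  i=29: run of 'F' x 7 -> '7F'
  i=36: run of 'B' x 9 -> '9B'

RLE = 7B14F8B7F9B


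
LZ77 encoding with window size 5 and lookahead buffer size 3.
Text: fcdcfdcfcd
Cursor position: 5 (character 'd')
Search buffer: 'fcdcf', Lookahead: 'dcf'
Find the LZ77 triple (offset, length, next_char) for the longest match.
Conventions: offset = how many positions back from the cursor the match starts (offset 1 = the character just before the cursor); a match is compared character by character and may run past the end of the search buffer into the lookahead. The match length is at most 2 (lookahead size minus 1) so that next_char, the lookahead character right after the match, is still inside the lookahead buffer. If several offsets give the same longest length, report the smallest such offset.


Try each offset into the search buffer:
  offset=1 (pos 4, char 'f'): match length 0
  offset=2 (pos 3, char 'c'): match length 0
  offset=3 (pos 2, char 'd'): match length 2
  offset=4 (pos 1, char 'c'): match length 0
  offset=5 (pos 0, char 'f'): match length 0
Longest match has length 2 at offset 3.
next_char = character at position 5 + 2 = 7 -> 'f'

Best match: offset=3, length=2 (matching 'dc' starting at position 2)
LZ77 triple: (3, 2, 'f')


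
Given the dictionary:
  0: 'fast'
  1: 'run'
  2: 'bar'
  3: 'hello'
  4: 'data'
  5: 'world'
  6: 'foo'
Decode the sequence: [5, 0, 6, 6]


Look up each index in the dictionary:
  5 -> 'world'
  0 -> 'fast'
  6 -> 'foo'
  6 -> 'foo'

Decoded: "world fast foo foo"


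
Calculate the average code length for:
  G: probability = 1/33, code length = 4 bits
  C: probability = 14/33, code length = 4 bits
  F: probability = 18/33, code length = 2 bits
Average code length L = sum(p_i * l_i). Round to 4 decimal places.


Weighted contributions p_i * l_i:
  G: (1/33) * 4 = 4/33
  C: (14/33) * 4 = 56/33
  F: (18/33) * 2 = 36/33
Sum = (4 + 56 + 36)/33 = 96/33

L = 96/33 = 2.9091 bits/symbol


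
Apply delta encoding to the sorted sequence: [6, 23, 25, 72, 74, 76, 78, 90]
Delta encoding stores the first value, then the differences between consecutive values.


First value: 6
Deltas:
  23 - 6 = 17
  25 - 23 = 2
  72 - 25 = 47
  74 - 72 = 2
  76 - 74 = 2
  78 - 76 = 2
  90 - 78 = 12


Delta encoded: [6, 17, 2, 47, 2, 2, 2, 12]


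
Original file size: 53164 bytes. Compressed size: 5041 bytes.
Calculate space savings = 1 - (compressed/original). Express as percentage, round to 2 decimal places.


ratio = compressed/original = 5041/53164 = 0.09482
savings = 1 - ratio = 1 - 0.09482 = 0.90518
as a percentage: 0.90518 * 100 = 90.52%

Space savings = 1 - 5041/53164 = 90.52%


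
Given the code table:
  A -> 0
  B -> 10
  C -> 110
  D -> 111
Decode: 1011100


Decoding:
10 -> B
111 -> D
0 -> A
0 -> A


Result: BDAA


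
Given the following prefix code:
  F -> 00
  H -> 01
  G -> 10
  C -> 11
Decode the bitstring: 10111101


Decoding step by step:
Bits 10 -> G
Bits 11 -> C
Bits 11 -> C
Bits 01 -> H


Decoded message: GCCH


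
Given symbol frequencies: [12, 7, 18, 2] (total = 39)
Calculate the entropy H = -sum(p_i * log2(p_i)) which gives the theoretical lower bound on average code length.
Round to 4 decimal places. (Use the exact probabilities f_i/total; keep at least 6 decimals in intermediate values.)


Per-symbol terms -p_i * log2(p_i) with p_i = f_i/39:
  p = 12/39 = 0.307692: log2(p) = -1.700440, -p*log2(p) = 0.523212
  p = 7/39 = 0.179487: log2(p) = -2.478047, -p*log2(p) = 0.444778
  p = 18/39 = 0.461538: log2(p) = -1.115477, -p*log2(p) = 0.514836
  p = 2/39 = 0.051282: log2(p) = -4.285402, -p*log2(p) = 0.219764
H = 0.523212 + 0.444778 + 0.514836 + 0.219764 = 1.702590

H = 1.7026 bits/symbol


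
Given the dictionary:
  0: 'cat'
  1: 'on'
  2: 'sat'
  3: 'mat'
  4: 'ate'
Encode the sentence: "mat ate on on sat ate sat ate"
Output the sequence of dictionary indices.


Look up each word in the dictionary:
  'mat' -> 3
  'ate' -> 4
  'on' -> 1
  'on' -> 1
  'sat' -> 2
  'ate' -> 4
  'sat' -> 2
  'ate' -> 4

Encoded: [3, 4, 1, 1, 2, 4, 2, 4]


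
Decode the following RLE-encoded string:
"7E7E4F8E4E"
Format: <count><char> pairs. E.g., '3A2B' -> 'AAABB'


Expanding each <count><char> pair:
  7E -> 'EEEEEEE'
  7E -> 'EEEEEEE'
  4F -> 'FFFF'
  8E -> 'EEEEEEEE'
  4E -> 'EEEE'

Decoded = EEEEEEEEEEEEEEFFFFEEEEEEEEEEEE


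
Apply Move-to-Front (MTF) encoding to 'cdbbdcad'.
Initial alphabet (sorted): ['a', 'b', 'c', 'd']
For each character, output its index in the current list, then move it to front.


MTF encoding:
'c': index 2 in ['a', 'b', 'c', 'd'] -> ['c', 'a', 'b', 'd']
'd': index 3 in ['c', 'a', 'b', 'd'] -> ['d', 'c', 'a', 'b']
'b': index 3 in ['d', 'c', 'a', 'b'] -> ['b', 'd', 'c', 'a']
'b': index 0 in ['b', 'd', 'c', 'a'] -> ['b', 'd', 'c', 'a']
'd': index 1 in ['b', 'd', 'c', 'a'] -> ['d', 'b', 'c', 'a']
'c': index 2 in ['d', 'b', 'c', 'a'] -> ['c', 'd', 'b', 'a']
'a': index 3 in ['c', 'd', 'b', 'a'] -> ['a', 'c', 'd', 'b']
'd': index 2 in ['a', 'c', 'd', 'b'] -> ['d', 'a', 'c', 'b']


Output: [2, 3, 3, 0, 1, 2, 3, 2]


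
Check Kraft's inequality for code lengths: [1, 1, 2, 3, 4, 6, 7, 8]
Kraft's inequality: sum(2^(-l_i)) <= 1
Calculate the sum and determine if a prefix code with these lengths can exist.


Sum = 2^(-1) + 2^(-1) + 2^(-2) + 2^(-3) + 2^(-4) + 2^(-6) + 2^(-7) + 2^(-8)
    = 0.5 + 0.5 + 0.25 + 0.125 + 0.0625 + 0.015625 + 0.0078125 + 0.00390625
    = 375/256 = 1.46484375
Since 1.46484375 > 1, Kraft's inequality is NOT satisfied.
A prefix code with these lengths CANNOT exist.

Kraft sum = 1.46484375. Not satisfied.


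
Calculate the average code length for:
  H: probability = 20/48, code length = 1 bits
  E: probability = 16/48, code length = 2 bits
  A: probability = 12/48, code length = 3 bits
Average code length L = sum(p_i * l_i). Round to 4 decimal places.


Weighted contributions p_i * l_i:
  H: (20/48) * 1 = 20/48
  E: (16/48) * 2 = 32/48
  A: (12/48) * 3 = 36/48
Sum = (20 + 32 + 36)/48 = 88/48

L = 88/48 = 1.8333 bits/symbol


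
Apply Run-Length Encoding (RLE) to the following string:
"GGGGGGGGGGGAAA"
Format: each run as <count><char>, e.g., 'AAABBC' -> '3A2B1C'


Scanning runs left to right:
  i=0: run of 'G' x 11 -> '11G'
  i=11: run of 'A' x 3 -> '3A'

RLE = 11G3A


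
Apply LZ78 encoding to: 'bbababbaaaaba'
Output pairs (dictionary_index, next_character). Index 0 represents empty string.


LZ78 encoding steps:
Dictionary: {0: ''}
Step 1: w='' (idx 0), next='b' -> output (0, 'b'), add 'b' as idx 1
Step 2: w='b' (idx 1), next='a' -> output (1, 'a'), add 'ba' as idx 2
Step 3: w='ba' (idx 2), next='b' -> output (2, 'b'), add 'bab' as idx 3
Step 4: w='ba' (idx 2), next='a' -> output (2, 'a'), add 'baa' as idx 4
Step 5: w='' (idx 0), next='a' -> output (0, 'a'), add 'a' as idx 5
Step 6: w='a' (idx 5), next='b' -> output (5, 'b'), add 'ab' as idx 6
Step 7: w='a' (idx 5), end of input -> output (5, '')


Encoded: [(0, 'b'), (1, 'a'), (2, 'b'), (2, 'a'), (0, 'a'), (5, 'b'), (5, '')]


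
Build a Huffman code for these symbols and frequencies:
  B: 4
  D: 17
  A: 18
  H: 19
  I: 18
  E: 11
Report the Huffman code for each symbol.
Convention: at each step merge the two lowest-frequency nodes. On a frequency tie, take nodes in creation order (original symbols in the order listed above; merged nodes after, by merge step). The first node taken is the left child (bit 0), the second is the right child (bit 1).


Huffman tree construction:
Step 1: Merge B(4) + E(11) = 15
Step 2: Merge (B+E)(15) + D(17) = 32
Step 3: Merge A(18) + I(18) = 36
Step 4: Merge H(19) + ((B+E)+D)(32) = 51
Step 5: Merge (A+I)(36) + (H+((B+E)+D))(51) = 87
Read each symbol's code off the tree from the root (left child = 0, right child = 1).

Codes:
  B: 1100 (length 4)
  D: 111 (length 3)
  A: 00 (length 2)
  H: 10 (length 2)
  I: 01 (length 2)
  E: 1101 (length 4)
Average code length: 221/87 = 2.5402 bits/symbol


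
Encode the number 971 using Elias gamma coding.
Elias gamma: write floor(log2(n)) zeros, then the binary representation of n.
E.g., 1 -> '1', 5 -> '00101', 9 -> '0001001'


num_bits = floor(log2(971)) + 1 = 10
leading_zeros = num_bits - 1 = 9
binary(971) = 1111001011

Elias gamma(971) = '000000000' + '1111001011' = 0000000001111001011 (19 bits)


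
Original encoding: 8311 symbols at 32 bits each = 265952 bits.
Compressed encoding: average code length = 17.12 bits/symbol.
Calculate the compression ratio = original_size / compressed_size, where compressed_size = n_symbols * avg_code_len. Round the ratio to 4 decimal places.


original_size = n_symbols * orig_bits = 8311 * 32 = 265952 bits
compressed_size = n_symbols * avg_code_len = 8311 * 17.12 = 142284.32 bits
ratio = original_size / compressed_size = 265952 / 142284.32 = 1.8692

Compression ratio = 1.8692


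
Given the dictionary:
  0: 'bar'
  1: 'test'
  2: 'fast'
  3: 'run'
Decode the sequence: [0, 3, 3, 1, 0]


Look up each index in the dictionary:
  0 -> 'bar'
  3 -> 'run'
  3 -> 'run'
  1 -> 'test'
  0 -> 'bar'

Decoded: "bar run run test bar"


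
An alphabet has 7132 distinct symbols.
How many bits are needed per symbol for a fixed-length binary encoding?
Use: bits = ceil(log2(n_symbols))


log2(7132) = 12.8001
Bracket: 2^12 = 4096 < 7132 <= 2^13 = 8192
So ceil(log2(7132)) = 13

bits = ceil(log2(7132)) = ceil(12.8001) = 13 bits


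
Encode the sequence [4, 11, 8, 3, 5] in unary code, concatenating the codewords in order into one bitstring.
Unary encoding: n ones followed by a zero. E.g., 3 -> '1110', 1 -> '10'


Encode each number as n ones followed by a terminating 0:
  4 -> 11110 (5 bits)
  11 -> 111111111110 (12 bits)
  8 -> 111111110 (9 bits)
  3 -> 1110 (4 bits)
  5 -> 111110 (6 bits)
Total length = 5 + 12 + 9 + 4 + 6 = 36 bits.

Unary([4, 11, 8, 3, 5]) = 111101111111111101111111101110111110 (36 bits)


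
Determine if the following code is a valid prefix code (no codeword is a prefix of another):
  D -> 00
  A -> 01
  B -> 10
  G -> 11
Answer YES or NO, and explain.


Checking each pair (does one codeword prefix another?):
  D='00' vs A='01': no prefix
  D='00' vs B='10': no prefix
  D='00' vs G='11': no prefix
  A='01' vs D='00': no prefix
  A='01' vs B='10': no prefix
  A='01' vs G='11': no prefix
  B='10' vs D='00': no prefix
  B='10' vs A='01': no prefix
  B='10' vs G='11': no prefix
  G='11' vs D='00': no prefix
  G='11' vs A='01': no prefix
  G='11' vs B='10': no prefix
No violation found over all pairs.

YES -- this is a valid prefix code. No codeword is a prefix of any other codeword.


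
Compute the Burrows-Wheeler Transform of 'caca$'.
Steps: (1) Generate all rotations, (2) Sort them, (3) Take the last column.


Rotations (sorted):
  0: $caca -> last char: a
  1: a$cac -> last char: c
  2: aca$c -> last char: c
  3: ca$ca -> last char: a
  4: caca$ -> last char: $


BWT = acca$


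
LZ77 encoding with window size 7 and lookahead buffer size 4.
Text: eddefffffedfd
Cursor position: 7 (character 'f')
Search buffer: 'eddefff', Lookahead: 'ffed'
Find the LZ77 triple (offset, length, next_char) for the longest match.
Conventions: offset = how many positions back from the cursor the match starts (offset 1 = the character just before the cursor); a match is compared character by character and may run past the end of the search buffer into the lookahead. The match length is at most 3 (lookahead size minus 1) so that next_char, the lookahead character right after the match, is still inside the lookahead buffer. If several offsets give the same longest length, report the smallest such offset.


Try each offset into the search buffer:
  offset=1 (pos 6, char 'f'): match length 2
  offset=2 (pos 5, char 'f'): match length 2
  offset=3 (pos 4, char 'f'): match length 2
  offset=4 (pos 3, char 'e'): match length 0
  offset=5 (pos 2, char 'd'): match length 0
  offset=6 (pos 1, char 'd'): match length 0
  offset=7 (pos 0, char 'e'): match length 0
Longest match has length 2, found at offsets 1, 2, 3; take the smallest, offset 1.
next_char = character at position 7 + 2 = 9 -> 'e'

Best match: offset=1, length=2 (matching 'ff' starting at position 6)
LZ77 triple: (1, 2, 'e')


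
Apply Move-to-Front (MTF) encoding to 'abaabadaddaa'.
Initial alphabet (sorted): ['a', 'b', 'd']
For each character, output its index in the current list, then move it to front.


MTF encoding:
'a': index 0 in ['a', 'b', 'd'] -> ['a', 'b', 'd']
'b': index 1 in ['a', 'b', 'd'] -> ['b', 'a', 'd']
'a': index 1 in ['b', 'a', 'd'] -> ['a', 'b', 'd']
'a': index 0 in ['a', 'b', 'd'] -> ['a', 'b', 'd']
'b': index 1 in ['a', 'b', 'd'] -> ['b', 'a', 'd']
'a': index 1 in ['b', 'a', 'd'] -> ['a', 'b', 'd']
'd': index 2 in ['a', 'b', 'd'] -> ['d', 'a', 'b']
'a': index 1 in ['d', 'a', 'b'] -> ['a', 'd', 'b']
'd': index 1 in ['a', 'd', 'b'] -> ['d', 'a', 'b']
'd': index 0 in ['d', 'a', 'b'] -> ['d', 'a', 'b']
'a': index 1 in ['d', 'a', 'b'] -> ['a', 'd', 'b']
'a': index 0 in ['a', 'd', 'b'] -> ['a', 'd', 'b']


Output: [0, 1, 1, 0, 1, 1, 2, 1, 1, 0, 1, 0]


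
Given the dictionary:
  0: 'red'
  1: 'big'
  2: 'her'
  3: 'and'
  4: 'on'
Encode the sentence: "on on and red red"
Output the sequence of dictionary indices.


Look up each word in the dictionary:
  'on' -> 4
  'on' -> 4
  'and' -> 3
  'red' -> 0
  'red' -> 0

Encoded: [4, 4, 3, 0, 0]


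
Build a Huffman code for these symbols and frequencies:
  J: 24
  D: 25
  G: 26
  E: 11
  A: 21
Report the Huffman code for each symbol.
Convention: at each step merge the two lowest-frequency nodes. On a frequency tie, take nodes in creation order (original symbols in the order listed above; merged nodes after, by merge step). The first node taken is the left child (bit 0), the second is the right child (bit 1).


Huffman tree construction:
Step 1: Merge E(11) + A(21) = 32
Step 2: Merge J(24) + D(25) = 49
Step 3: Merge G(26) + (E+A)(32) = 58
Step 4: Merge (J+D)(49) + (G+(E+A))(58) = 107
Read each symbol's code off the tree from the root (left child = 0, right child = 1).

Codes:
  J: 00 (length 2)
  D: 01 (length 2)
  G: 10 (length 2)
  E: 110 (length 3)
  A: 111 (length 3)
Average code length: 246/107 = 2.2991 bits/symbol


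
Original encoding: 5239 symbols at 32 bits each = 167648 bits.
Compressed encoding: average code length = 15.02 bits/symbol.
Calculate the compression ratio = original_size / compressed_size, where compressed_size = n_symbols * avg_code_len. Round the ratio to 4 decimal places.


original_size = n_symbols * orig_bits = 5239 * 32 = 167648 bits
compressed_size = n_symbols * avg_code_len = 5239 * 15.02 = 78689.78 bits
ratio = original_size / compressed_size = 167648 / 78689.78 = 2.1305

Compression ratio = 2.1305


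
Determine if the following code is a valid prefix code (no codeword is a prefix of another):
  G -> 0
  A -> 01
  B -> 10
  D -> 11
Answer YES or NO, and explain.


Checking each pair (does one codeword prefix another?):
  G='0' vs A='01': prefix -- VIOLATION

NO -- this is NOT a valid prefix code. G (0) is a prefix of A (01).


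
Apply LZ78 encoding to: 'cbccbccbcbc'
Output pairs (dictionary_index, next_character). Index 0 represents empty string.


LZ78 encoding steps:
Dictionary: {0: ''}
Step 1: w='' (idx 0), next='c' -> output (0, 'c'), add 'c' as idx 1
Step 2: w='' (idx 0), next='b' -> output (0, 'b'), add 'b' as idx 2
Step 3: w='c' (idx 1), next='c' -> output (1, 'c'), add 'cc' as idx 3
Step 4: w='b' (idx 2), next='c' -> output (2, 'c'), add 'bc' as idx 4
Step 5: w='c' (idx 1), next='b' -> output (1, 'b'), add 'cb' as idx 5
Step 6: w='cb' (idx 5), next='c' -> output (5, 'c'), add 'cbc' as idx 6


Encoded: [(0, 'c'), (0, 'b'), (1, 'c'), (2, 'c'), (1, 'b'), (5, 'c')]


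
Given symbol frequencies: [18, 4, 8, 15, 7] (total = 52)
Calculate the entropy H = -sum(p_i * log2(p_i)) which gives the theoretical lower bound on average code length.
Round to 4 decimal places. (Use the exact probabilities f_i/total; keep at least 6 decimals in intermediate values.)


Per-symbol terms -p_i * log2(p_i) with p_i = f_i/52:
  p = 18/52 = 0.346154: log2(p) = -1.530515, -p*log2(p) = 0.529794
  p = 4/52 = 0.076923: log2(p) = -3.700440, -p*log2(p) = 0.284649
  p = 8/52 = 0.153846: log2(p) = -2.700440, -p*log2(p) = 0.415452
  p = 15/52 = 0.288462: log2(p) = -1.793549, -p*log2(p) = 0.517370
  p = 7/52 = 0.134615: log2(p) = -2.893085, -p*log2(p) = 0.389454
H = 0.529794 + 0.284649 + 0.415452 + 0.517370 + 0.389454 = 2.136719

H = 2.1367 bits/symbol


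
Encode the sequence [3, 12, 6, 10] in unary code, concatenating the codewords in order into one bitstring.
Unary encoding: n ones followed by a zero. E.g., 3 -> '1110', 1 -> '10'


Encode each number as n ones followed by a terminating 0:
  3 -> 1110 (4 bits)
  12 -> 1111111111110 (13 bits)
  6 -> 1111110 (7 bits)
  10 -> 11111111110 (11 bits)
Total length = 4 + 13 + 7 + 11 = 35 bits.

Unary([3, 12, 6, 10]) = 11101111111111110111111011111111110 (35 bits)


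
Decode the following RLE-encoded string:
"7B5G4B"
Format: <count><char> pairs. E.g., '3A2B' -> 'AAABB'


Expanding each <count><char> pair:
  7B -> 'BBBBBBB'
  5G -> 'GGGGG'
  4B -> 'BBBB'

Decoded = BBBBBBBGGGGGBBBB


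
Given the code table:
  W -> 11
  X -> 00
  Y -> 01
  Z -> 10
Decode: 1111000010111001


Decoding:
11 -> W
11 -> W
00 -> X
00 -> X
10 -> Z
11 -> W
10 -> Z
01 -> Y


Result: WWXXZWZY


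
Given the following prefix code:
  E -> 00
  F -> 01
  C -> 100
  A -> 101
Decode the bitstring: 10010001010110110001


Decoding step by step:
Bits 100 -> C
Bits 100 -> C
Bits 01 -> F
Bits 01 -> F
Bits 01 -> F
Bits 101 -> A
Bits 100 -> C
Bits 01 -> F


Decoded message: CCFFFACF


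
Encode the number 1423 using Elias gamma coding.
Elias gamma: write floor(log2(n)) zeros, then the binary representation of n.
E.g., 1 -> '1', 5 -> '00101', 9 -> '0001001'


num_bits = floor(log2(1423)) + 1 = 11
leading_zeros = num_bits - 1 = 10
binary(1423) = 10110001111

Elias gamma(1423) = '0000000000' + '10110001111' = 000000000010110001111 (21 bits)


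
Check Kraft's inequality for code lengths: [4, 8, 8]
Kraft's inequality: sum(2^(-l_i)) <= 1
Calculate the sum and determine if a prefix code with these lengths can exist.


Sum = 2^(-4) + 2^(-8) + 2^(-8)
    = 0.0625 + 0.00390625 + 0.00390625
    = 18/256 = 0.0703125
Since 0.0703125 <= 1, Kraft's inequality IS satisfied.
A prefix code with these lengths CAN exist.

Kraft sum = 0.0703125. Satisfied.


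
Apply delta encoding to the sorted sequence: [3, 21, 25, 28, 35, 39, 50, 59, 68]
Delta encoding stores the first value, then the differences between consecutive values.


First value: 3
Deltas:
  21 - 3 = 18
  25 - 21 = 4
  28 - 25 = 3
  35 - 28 = 7
  39 - 35 = 4
  50 - 39 = 11
  59 - 50 = 9
  68 - 59 = 9


Delta encoded: [3, 18, 4, 3, 7, 4, 11, 9, 9]


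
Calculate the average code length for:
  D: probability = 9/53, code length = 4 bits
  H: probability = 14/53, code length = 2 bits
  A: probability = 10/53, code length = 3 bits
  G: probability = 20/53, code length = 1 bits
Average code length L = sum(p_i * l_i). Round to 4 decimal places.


Weighted contributions p_i * l_i:
  D: (9/53) * 4 = 36/53
  H: (14/53) * 2 = 28/53
  A: (10/53) * 3 = 30/53
  G: (20/53) * 1 = 20/53
Sum = (36 + 28 + 30 + 20)/53 = 114/53

L = 114/53 = 2.1509 bits/symbol


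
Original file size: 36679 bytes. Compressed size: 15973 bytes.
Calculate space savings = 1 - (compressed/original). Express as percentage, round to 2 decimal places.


ratio = compressed/original = 15973/36679 = 0.435481
savings = 1 - ratio = 1 - 0.435481 = 0.564519
as a percentage: 0.564519 * 100 = 56.45%

Space savings = 1 - 15973/36679 = 56.45%


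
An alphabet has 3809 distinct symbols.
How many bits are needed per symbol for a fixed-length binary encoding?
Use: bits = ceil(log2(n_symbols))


log2(3809) = 11.8952
Bracket: 2^11 = 2048 < 3809 <= 2^12 = 4096
So ceil(log2(3809)) = 12

bits = ceil(log2(3809)) = ceil(11.8952) = 12 bits


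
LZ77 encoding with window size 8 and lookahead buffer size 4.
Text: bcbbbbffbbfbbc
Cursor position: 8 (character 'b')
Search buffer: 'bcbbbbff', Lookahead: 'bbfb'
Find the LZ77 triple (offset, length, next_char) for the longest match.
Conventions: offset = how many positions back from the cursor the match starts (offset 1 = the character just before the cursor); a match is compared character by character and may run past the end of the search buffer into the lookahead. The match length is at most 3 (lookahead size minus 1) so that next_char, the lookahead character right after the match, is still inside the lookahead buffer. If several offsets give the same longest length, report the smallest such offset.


Try each offset into the search buffer:
  offset=1 (pos 7, char 'f'): match length 0
  offset=2 (pos 6, char 'f'): match length 0
  offset=3 (pos 5, char 'b'): match length 1
  offset=4 (pos 4, char 'b'): match length 3
  offset=5 (pos 3, char 'b'): match length 2
  offset=6 (pos 2, char 'b'): match length 2
  offset=7 (pos 1, char 'c'): match length 0
  offset=8 (pos 0, char 'b'): match length 1
Longest match has length 3 at offset 4.
next_char = character at position 8 + 3 = 11 -> 'b'

Best match: offset=4, length=3 (matching 'bbf' starting at position 4)
LZ77 triple: (4, 3, 'b')


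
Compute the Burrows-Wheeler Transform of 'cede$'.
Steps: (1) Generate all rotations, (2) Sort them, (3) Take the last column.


Rotations (sorted):
  0: $cede -> last char: e
  1: cede$ -> last char: $
  2: de$ce -> last char: e
  3: e$ced -> last char: d
  4: ede$c -> last char: c


BWT = e$edc


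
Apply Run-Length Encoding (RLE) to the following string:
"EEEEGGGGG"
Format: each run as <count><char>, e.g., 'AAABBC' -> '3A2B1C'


Scanning runs left to right:
  i=0: run of 'E' x 4 -> '4E'
  i=4: run of 'G' x 5 -> '5G'

RLE = 4E5G


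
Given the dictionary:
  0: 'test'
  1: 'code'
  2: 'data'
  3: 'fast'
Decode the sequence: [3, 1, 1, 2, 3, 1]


Look up each index in the dictionary:
  3 -> 'fast'
  1 -> 'code'
  1 -> 'code'
  2 -> 'data'
  3 -> 'fast'
  1 -> 'code'

Decoded: "fast code code data fast code"


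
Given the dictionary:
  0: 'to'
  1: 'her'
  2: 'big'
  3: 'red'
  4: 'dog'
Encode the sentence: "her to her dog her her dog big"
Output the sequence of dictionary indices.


Look up each word in the dictionary:
  'her' -> 1
  'to' -> 0
  'her' -> 1
  'dog' -> 4
  'her' -> 1
  'her' -> 1
  'dog' -> 4
  'big' -> 2

Encoded: [1, 0, 1, 4, 1, 1, 4, 2]


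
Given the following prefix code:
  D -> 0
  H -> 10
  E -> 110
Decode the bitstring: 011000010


Decoding step by step:
Bits 0 -> D
Bits 110 -> E
Bits 0 -> D
Bits 0 -> D
Bits 0 -> D
Bits 10 -> H


Decoded message: DEDDDH


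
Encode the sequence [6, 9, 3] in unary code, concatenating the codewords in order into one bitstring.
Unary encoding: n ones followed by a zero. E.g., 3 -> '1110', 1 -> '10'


Encode each number as n ones followed by a terminating 0:
  6 -> 1111110 (7 bits)
  9 -> 1111111110 (10 bits)
  3 -> 1110 (4 bits)
Total length = 7 + 10 + 4 = 21 bits.

Unary([6, 9, 3]) = 111111011111111101110 (21 bits)


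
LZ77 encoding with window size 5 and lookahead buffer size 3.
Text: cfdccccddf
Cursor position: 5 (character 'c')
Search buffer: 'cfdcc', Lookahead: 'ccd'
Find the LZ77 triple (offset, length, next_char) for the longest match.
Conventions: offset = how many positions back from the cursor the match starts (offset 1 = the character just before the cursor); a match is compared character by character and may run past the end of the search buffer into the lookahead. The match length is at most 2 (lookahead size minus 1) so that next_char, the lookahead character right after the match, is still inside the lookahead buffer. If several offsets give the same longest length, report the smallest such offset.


Try each offset into the search buffer:
  offset=1 (pos 4, char 'c'): match length 2
  offset=2 (pos 3, char 'c'): match length 2
  offset=3 (pos 2, char 'd'): match length 0
  offset=4 (pos 1, char 'f'): match length 0
  offset=5 (pos 0, char 'c'): match length 1
Longest match has length 2, found at offsets 1, 2; take the smallest, offset 1.
next_char = character at position 5 + 2 = 7 -> 'd'

Best match: offset=1, length=2 (matching 'cc' starting at position 4)
LZ77 triple: (1, 2, 'd')


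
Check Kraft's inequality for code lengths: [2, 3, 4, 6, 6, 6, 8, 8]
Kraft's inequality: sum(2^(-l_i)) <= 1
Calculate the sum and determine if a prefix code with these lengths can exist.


Sum = 2^(-2) + 2^(-3) + 2^(-4) + 2^(-6) + 2^(-6) + 2^(-6) + 2^(-8) + 2^(-8)
    = 0.25 + 0.125 + 0.0625 + 0.015625 + 0.015625 + 0.015625 + 0.00390625 + 0.00390625
    = 126/256 = 0.4921875
Since 0.4921875 <= 1, Kraft's inequality IS satisfied.
A prefix code with these lengths CAN exist.

Kraft sum = 0.4921875. Satisfied.


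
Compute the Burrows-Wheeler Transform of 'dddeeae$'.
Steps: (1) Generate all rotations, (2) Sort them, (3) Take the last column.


Rotations (sorted):
  0: $dddeeae -> last char: e
  1: ae$dddee -> last char: e
  2: dddeeae$ -> last char: $
  3: ddeeae$d -> last char: d
  4: deeae$dd -> last char: d
  5: e$dddeea -> last char: a
  6: eae$ddde -> last char: e
  7: eeae$ddd -> last char: d


BWT = ee$ddaed


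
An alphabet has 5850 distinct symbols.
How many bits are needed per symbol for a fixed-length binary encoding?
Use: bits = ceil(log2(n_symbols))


log2(5850) = 12.5142
Bracket: 2^12 = 4096 < 5850 <= 2^13 = 8192
So ceil(log2(5850)) = 13

bits = ceil(log2(5850)) = ceil(12.5142) = 13 bits


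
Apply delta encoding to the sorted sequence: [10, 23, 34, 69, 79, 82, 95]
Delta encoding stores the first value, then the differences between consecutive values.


First value: 10
Deltas:
  23 - 10 = 13
  34 - 23 = 11
  69 - 34 = 35
  79 - 69 = 10
  82 - 79 = 3
  95 - 82 = 13


Delta encoded: [10, 13, 11, 35, 10, 3, 13]


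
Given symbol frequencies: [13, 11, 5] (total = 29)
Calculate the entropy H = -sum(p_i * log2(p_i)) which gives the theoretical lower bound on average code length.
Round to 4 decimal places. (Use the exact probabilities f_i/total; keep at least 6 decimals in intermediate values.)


Per-symbol terms -p_i * log2(p_i) with p_i = f_i/29:
  p = 13/29 = 0.448276: log2(p) = -1.157541, -p*log2(p) = 0.518898
  p = 11/29 = 0.379310: log2(p) = -1.398549, -p*log2(p) = 0.530484
  p = 5/29 = 0.172414: log2(p) = -2.536053, -p*log2(p) = 0.437251
H = 0.518898 + 0.530484 + 0.437251 = 1.486633

H = 1.4866 bits/symbol


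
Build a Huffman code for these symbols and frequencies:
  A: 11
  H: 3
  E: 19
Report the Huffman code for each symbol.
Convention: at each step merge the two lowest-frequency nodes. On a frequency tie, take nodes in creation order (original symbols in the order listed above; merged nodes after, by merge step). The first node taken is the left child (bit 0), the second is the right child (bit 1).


Huffman tree construction:
Step 1: Merge H(3) + A(11) = 14
Step 2: Merge (H+A)(14) + E(19) = 33
Read each symbol's code off the tree from the root (left child = 0, right child = 1).

Codes:
  A: 01 (length 2)
  H: 00 (length 2)
  E: 1 (length 1)
Average code length: 47/33 = 1.4242 bits/symbol


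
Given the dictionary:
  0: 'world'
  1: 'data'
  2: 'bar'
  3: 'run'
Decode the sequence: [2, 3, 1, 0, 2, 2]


Look up each index in the dictionary:
  2 -> 'bar'
  3 -> 'run'
  1 -> 'data'
  0 -> 'world'
  2 -> 'bar'
  2 -> 'bar'

Decoded: "bar run data world bar bar"


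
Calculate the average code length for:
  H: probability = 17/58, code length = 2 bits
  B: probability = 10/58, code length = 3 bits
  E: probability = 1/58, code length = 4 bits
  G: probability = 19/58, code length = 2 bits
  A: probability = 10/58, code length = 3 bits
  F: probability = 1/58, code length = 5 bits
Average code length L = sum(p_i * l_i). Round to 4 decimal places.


Weighted contributions p_i * l_i:
  H: (17/58) * 2 = 34/58
  B: (10/58) * 3 = 30/58
  E: (1/58) * 4 = 4/58
  G: (19/58) * 2 = 38/58
  A: (10/58) * 3 = 30/58
  F: (1/58) * 5 = 5/58
Sum = (34 + 30 + 4 + 38 + 30 + 5)/58 = 141/58

L = 141/58 = 2.4310 bits/symbol


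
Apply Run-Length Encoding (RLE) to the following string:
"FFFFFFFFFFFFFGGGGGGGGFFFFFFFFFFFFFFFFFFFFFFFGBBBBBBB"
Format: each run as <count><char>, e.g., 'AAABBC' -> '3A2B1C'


Scanning runs left to right:
  i=0: run of 'F' x 13 -> '13F'
  i=13: run of 'G' x 8 -> '8G'
  i=21: run of 'F' x 23 -> '23F'
  i=44: run of 'G' x 1 -> '1G'
  i=45: run of 'B' x 7 -> '7B'

RLE = 13F8G23F1G7B


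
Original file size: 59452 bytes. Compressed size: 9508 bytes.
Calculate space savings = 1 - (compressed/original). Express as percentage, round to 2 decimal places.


ratio = compressed/original = 9508/59452 = 0.159927
savings = 1 - ratio = 1 - 0.159927 = 0.840073
as a percentage: 0.840073 * 100 = 84.01%

Space savings = 1 - 9508/59452 = 84.01%


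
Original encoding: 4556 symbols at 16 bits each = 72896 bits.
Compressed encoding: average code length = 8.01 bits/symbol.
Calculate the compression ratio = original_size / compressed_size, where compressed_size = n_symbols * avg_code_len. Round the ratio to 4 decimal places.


original_size = n_symbols * orig_bits = 4556 * 16 = 72896 bits
compressed_size = n_symbols * avg_code_len = 4556 * 8.01 = 36493.56 bits
ratio = original_size / compressed_size = 72896 / 36493.56 = 1.9975

Compression ratio = 1.9975


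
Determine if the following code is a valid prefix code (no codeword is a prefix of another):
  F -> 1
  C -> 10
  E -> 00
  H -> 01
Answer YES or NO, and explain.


Checking each pair (does one codeword prefix another?):
  F='1' vs C='10': prefix -- VIOLATION

NO -- this is NOT a valid prefix code. F (1) is a prefix of C (10).


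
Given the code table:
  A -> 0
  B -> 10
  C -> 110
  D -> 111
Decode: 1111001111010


Decoding:
111 -> D
10 -> B
0 -> A
111 -> D
10 -> B
10 -> B


Result: DBADBB


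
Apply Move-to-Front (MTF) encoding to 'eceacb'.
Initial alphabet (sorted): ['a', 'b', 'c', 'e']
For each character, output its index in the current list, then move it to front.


MTF encoding:
'e': index 3 in ['a', 'b', 'c', 'e'] -> ['e', 'a', 'b', 'c']
'c': index 3 in ['e', 'a', 'b', 'c'] -> ['c', 'e', 'a', 'b']
'e': index 1 in ['c', 'e', 'a', 'b'] -> ['e', 'c', 'a', 'b']
'a': index 2 in ['e', 'c', 'a', 'b'] -> ['a', 'e', 'c', 'b']
'c': index 2 in ['a', 'e', 'c', 'b'] -> ['c', 'a', 'e', 'b']
'b': index 3 in ['c', 'a', 'e', 'b'] -> ['b', 'c', 'a', 'e']


Output: [3, 3, 1, 2, 2, 3]


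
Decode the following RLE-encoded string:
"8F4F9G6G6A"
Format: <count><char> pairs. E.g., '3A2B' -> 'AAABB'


Expanding each <count><char> pair:
  8F -> 'FFFFFFFF'
  4F -> 'FFFF'
  9G -> 'GGGGGGGGG'
  6G -> 'GGGGGG'
  6A -> 'AAAAAA'

Decoded = FFFFFFFFFFFFGGGGGGGGGGGGGGGAAAAAA


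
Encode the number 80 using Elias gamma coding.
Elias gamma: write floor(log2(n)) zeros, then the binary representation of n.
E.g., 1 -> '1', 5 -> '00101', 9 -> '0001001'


num_bits = floor(log2(80)) + 1 = 7
leading_zeros = num_bits - 1 = 6
binary(80) = 1010000

Elias gamma(80) = '000000' + '1010000' = 0000001010000 (13 bits)


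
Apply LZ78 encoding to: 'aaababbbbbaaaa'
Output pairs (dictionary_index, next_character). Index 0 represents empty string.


LZ78 encoding steps:
Dictionary: {0: ''}
Step 1: w='' (idx 0), next='a' -> output (0, 'a'), add 'a' as idx 1
Step 2: w='a' (idx 1), next='a' -> output (1, 'a'), add 'aa' as idx 2
Step 3: w='' (idx 0), next='b' -> output (0, 'b'), add 'b' as idx 3
Step 4: w='a' (idx 1), next='b' -> output (1, 'b'), add 'ab' as idx 4
Step 5: w='b' (idx 3), next='b' -> output (3, 'b'), add 'bb' as idx 5
Step 6: w='bb' (idx 5), next='a' -> output (5, 'a'), add 'bba' as idx 6
Step 7: w='aa' (idx 2), next='a' -> output (2, 'a'), add 'aaa' as idx 7


Encoded: [(0, 'a'), (1, 'a'), (0, 'b'), (1, 'b'), (3, 'b'), (5, 'a'), (2, 'a')]


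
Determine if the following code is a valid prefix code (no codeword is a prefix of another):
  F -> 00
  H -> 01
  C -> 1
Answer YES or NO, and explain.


Checking each pair (does one codeword prefix another?):
  F='00' vs H='01': no prefix
  F='00' vs C='1': no prefix
  H='01' vs F='00': no prefix
  H='01' vs C='1': no prefix
  C='1' vs F='00': no prefix
  C='1' vs H='01': no prefix
No violation found over all pairs.

YES -- this is a valid prefix code. No codeword is a prefix of any other codeword.


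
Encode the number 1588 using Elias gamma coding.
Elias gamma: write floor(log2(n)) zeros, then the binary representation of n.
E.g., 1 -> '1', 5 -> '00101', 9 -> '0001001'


num_bits = floor(log2(1588)) + 1 = 11
leading_zeros = num_bits - 1 = 10
binary(1588) = 11000110100

Elias gamma(1588) = '0000000000' + '11000110100' = 000000000011000110100 (21 bits)


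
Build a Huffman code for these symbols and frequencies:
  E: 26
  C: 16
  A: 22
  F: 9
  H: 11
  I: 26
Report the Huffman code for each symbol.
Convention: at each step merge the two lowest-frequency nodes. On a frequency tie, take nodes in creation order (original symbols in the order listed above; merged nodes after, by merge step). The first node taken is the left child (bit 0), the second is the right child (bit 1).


Huffman tree construction:
Step 1: Merge F(9) + H(11) = 20
Step 2: Merge C(16) + (F+H)(20) = 36
Step 3: Merge A(22) + E(26) = 48
Step 4: Merge I(26) + (C+(F+H))(36) = 62
Step 5: Merge (A+E)(48) + (I+(C+(F+H)))(62) = 110
Read each symbol's code off the tree from the root (left child = 0, right child = 1).

Codes:
  E: 01 (length 2)
  C: 110 (length 3)
  A: 00 (length 2)
  F: 1110 (length 4)
  H: 1111 (length 4)
  I: 10 (length 2)
Average code length: 276/110 = 2.5091 bits/symbol


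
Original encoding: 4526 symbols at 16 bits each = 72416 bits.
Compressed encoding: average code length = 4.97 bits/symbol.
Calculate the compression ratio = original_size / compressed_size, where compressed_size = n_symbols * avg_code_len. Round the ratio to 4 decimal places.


original_size = n_symbols * orig_bits = 4526 * 16 = 72416 bits
compressed_size = n_symbols * avg_code_len = 4526 * 4.97 = 22494.22 bits
ratio = original_size / compressed_size = 72416 / 22494.22 = 3.2193

Compression ratio = 3.2193


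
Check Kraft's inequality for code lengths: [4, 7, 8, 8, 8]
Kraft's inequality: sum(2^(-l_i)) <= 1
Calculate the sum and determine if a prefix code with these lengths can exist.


Sum = 2^(-4) + 2^(-7) + 2^(-8) + 2^(-8) + 2^(-8)
    = 0.0625 + 0.0078125 + 0.00390625 + 0.00390625 + 0.00390625
    = 21/256 = 0.08203125
Since 0.08203125 <= 1, Kraft's inequality IS satisfied.
A prefix code with these lengths CAN exist.

Kraft sum = 0.08203125. Satisfied.


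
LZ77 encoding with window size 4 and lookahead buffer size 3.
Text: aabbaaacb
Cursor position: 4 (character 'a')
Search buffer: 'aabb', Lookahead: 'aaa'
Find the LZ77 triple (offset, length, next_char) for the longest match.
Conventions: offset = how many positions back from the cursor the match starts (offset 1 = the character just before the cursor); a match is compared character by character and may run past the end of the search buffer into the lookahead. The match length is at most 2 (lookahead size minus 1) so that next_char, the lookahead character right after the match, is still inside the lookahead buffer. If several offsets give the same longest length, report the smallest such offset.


Try each offset into the search buffer:
  offset=1 (pos 3, char 'b'): match length 0
  offset=2 (pos 2, char 'b'): match length 0
  offset=3 (pos 1, char 'a'): match length 1
  offset=4 (pos 0, char 'a'): match length 2
Longest match has length 2 at offset 4.
next_char = character at position 4 + 2 = 6 -> 'a'

Best match: offset=4, length=2 (matching 'aa' starting at position 0)
LZ77 triple: (4, 2, 'a')


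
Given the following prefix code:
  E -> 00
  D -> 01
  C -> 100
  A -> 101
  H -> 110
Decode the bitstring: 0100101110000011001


Decoding step by step:
Bits 01 -> D
Bits 00 -> E
Bits 101 -> A
Bits 110 -> H
Bits 00 -> E
Bits 00 -> E
Bits 110 -> H
Bits 01 -> D


Decoded message: DEAHEEHD


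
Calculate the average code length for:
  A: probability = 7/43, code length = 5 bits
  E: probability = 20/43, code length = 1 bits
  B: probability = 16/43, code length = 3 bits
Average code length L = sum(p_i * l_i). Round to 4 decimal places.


Weighted contributions p_i * l_i:
  A: (7/43) * 5 = 35/43
  E: (20/43) * 1 = 20/43
  B: (16/43) * 3 = 48/43
Sum = (35 + 20 + 48)/43 = 103/43

L = 103/43 = 2.3953 bits/symbol


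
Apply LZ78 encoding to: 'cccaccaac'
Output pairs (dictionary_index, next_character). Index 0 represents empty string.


LZ78 encoding steps:
Dictionary: {0: ''}
Step 1: w='' (idx 0), next='c' -> output (0, 'c'), add 'c' as idx 1
Step 2: w='c' (idx 1), next='c' -> output (1, 'c'), add 'cc' as idx 2
Step 3: w='' (idx 0), next='a' -> output (0, 'a'), add 'a' as idx 3
Step 4: w='cc' (idx 2), next='a' -> output (2, 'a'), add 'cca' as idx 4
Step 5: w='a' (idx 3), next='c' -> output (3, 'c'), add 'ac' as idx 5


Encoded: [(0, 'c'), (1, 'c'), (0, 'a'), (2, 'a'), (3, 'c')]
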